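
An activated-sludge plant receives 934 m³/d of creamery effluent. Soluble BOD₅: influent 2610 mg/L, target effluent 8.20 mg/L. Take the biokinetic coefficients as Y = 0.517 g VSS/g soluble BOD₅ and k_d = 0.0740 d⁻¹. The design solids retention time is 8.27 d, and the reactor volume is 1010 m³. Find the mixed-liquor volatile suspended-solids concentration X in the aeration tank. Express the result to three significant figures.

X = Y·Q·ΔS·θ_c / [V·(1 + k_d θ_c)] = 0.517 × 934 × (2610 − 8.20) × 8.27 / [1010 × (1 + 0.0740 × 8.27)] = 6382 mg/L.

X ≈ 6380 mg/L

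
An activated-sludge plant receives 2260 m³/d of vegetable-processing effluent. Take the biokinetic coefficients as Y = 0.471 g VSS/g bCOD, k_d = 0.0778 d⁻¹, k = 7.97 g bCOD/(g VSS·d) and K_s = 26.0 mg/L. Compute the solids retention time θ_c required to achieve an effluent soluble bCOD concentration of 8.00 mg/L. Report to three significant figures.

θ_c ≈ 1.24 d

Specific growth rate at S = 8.00 mg/L: μ = YkS/(K_s+S) = 0.471·7.97·8.00/(26.0+8.00) = 0.8833 d⁻¹.
1/θ_c = 0.8833 − 0.0778 = 0.8055 d⁻¹, so θ_c = 1.242 d.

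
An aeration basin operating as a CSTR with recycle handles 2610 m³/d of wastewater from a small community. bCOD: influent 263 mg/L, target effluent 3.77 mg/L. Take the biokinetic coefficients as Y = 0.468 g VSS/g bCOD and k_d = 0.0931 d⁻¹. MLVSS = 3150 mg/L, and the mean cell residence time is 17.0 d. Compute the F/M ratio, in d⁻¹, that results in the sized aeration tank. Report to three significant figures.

Steady-state biomass mass balance: V·X·(1 + k_d·θ_c) = Y·Q·(S₀ − S)·θ_c, so V = 0.468 × 2610 × (263 − 3.77) × 17.0 / [3150 × (1 + 0.0931 × 17.0)] = 5.38×10^6 / 8136 = 661.7 m³.
F/M = applied load / biomass = Q·S₀/(V·X) = 2610 × 263 / (661.7 × 3150) = 0.3293 d⁻¹.

F/M ≈ 0.329 d⁻¹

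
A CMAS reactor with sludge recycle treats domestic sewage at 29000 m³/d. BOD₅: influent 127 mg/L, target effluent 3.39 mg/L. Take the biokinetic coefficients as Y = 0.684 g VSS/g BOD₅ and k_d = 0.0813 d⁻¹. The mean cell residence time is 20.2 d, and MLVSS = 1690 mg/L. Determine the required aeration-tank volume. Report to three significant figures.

Rearranging the biomass balance for a CMAS with decay, V = Y·Q·ΔS·θ_c / [X·(1+k_d θ_c)] = 0.684 × 29000 × (127 − 3.39) × 20.2 / [1690 × (1 + 0.0813 × 20.2)] = 4.95×10^7 / 4465 = 11092 m³.

V ≈ 11100 m³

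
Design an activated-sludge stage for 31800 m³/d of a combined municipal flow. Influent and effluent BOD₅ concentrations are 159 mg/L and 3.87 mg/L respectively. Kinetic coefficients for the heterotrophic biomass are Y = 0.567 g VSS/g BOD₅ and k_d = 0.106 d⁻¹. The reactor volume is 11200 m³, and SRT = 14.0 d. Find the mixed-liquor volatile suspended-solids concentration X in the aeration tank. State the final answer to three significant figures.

Solving the biomass balance for X: X = Y Q (S₀−S) θ_c / [V (1+k_d θ_c)] = 0.567 × 31800 × (159 − 3.87) × 14.0 / [11200 × (1 + 0.106 × 14.0)] = 1408 mg/L.

X ≈ 1410 mg/L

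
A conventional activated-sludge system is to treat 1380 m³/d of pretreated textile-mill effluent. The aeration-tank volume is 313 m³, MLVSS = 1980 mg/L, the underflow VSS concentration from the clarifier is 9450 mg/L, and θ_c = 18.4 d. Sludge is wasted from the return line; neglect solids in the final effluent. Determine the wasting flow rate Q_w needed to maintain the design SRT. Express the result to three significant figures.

Q_w ≈ 3.56 m³/d

Wasting from the return line (neglecting effluent solids): Q_w = V·X / (θ_c·X_r) = 313.0 × 1980 / (18.4 × 9450) = 3.564 m³/d.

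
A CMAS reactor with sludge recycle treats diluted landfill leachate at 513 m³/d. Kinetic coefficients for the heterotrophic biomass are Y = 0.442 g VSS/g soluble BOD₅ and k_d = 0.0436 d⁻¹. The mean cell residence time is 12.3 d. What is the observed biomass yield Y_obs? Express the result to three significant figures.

Y_obs ≈ 0.288 g VSS/g soluble BOD₅

The observed yield is Y_obs = Y/(1 + k_d·θ_c) = 0.442 / (1 + 0.0436 × 12.3) = 0.442 / 1.536 = 0.2877 g VSS per g soluble BOD₅ removed.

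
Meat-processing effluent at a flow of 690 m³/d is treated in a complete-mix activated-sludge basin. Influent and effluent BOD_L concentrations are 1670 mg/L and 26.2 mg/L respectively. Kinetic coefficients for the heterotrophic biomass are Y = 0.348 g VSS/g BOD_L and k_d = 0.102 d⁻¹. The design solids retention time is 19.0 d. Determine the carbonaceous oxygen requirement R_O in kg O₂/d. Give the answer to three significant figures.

Y_obs = Y / (1 + k_d θ_c) = 0.348 / (1 + 0.102 × 19.0) = 0.348 / 2.938 = 0.1184.
ΔS = 1670 − 26.2 = 1644 mg/L, so the substrate removal rate is 690 × 1644/1000 = 1134 kg BOD_L/d.
Biomass synthesised: P_X = Y_obs × 1134 = 134.3 kg VSS/d.
R_O = Q·(S₀ − S) − 1.42·P_X = 1134 − 1.42 × 134.3 = 943.5 kg O₂/d.

R_O ≈ 943 kg O₂/d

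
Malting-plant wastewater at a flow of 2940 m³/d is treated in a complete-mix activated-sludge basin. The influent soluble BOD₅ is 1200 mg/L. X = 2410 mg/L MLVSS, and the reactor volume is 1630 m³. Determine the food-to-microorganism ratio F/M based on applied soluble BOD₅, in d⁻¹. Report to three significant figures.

F/M ≈ 0.898 d⁻¹

F/M = Q·S₀ / (V·X) = 2940 × 1200 / (1630 × 2410) = 0.8981 g soluble BOD₅·(g VSS·d)⁻¹.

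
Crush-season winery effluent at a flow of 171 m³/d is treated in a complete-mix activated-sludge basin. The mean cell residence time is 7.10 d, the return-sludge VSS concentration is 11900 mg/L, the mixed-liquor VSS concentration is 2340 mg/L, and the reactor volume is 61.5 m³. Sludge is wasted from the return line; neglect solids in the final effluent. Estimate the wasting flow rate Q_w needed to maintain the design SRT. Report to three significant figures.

Q_w ≈ 1.70 m³/d

Wasting from the return line (neglecting effluent solids): Q_w = V·X / (θ_c·X_r) = 61.50 × 2340 / (7.10 × 11900) = 1.703 m³/d.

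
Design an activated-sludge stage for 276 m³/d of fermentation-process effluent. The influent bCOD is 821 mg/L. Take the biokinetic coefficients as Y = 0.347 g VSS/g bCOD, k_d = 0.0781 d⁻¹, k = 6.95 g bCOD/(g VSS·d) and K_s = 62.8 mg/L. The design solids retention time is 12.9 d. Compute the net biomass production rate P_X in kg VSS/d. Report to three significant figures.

P_X ≈ 39.0 kg VSS/d

Effluent substrate depends only on kinetics and SRT: S = K_s(1 + k_d θ_c) / [θ_c(Yk − k_d) − 1] = 62.8 × (1 + 0.0781 × 12.9) / [12.9 × (0.347 × 6.95 − 0.0781) − 1] = 126.1 / 29.10 = 4.332 mg/L.
Y_obs = Y / (1 + k_d θ_c) = 0.347 / (1 + 0.0781 × 12.9) = 0.347 / 2.007 = 0.1729.
ΔS = 821 − 4.33 = 816.7 mg/L, so the substrate removal rate is 276 × 816.7/1000 = 225.4 kg bCOD/d.
Net biomass production P_X = Y_obs × Q·(S₀ − S) = 0.1729 × 225.4 = 38.96 kg VSS/d.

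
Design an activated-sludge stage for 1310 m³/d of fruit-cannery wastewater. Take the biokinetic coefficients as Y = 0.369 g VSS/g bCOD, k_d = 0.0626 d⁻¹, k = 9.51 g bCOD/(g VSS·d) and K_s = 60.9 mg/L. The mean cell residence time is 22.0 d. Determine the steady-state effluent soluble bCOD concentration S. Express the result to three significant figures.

From the Monod/SRT balance for a CMAS, S = K_s·(1+k_d θ_c)/[θ_c·(Y k − k_d) − 1] = 60.9 × (1 + 0.0626 × 22.0) / [22.0 × (0.369 × 9.51 − 0.0626) − 1] = 144.8 / 74.82 = 1.935 mg/L.

S ≈ 1.93 mg/L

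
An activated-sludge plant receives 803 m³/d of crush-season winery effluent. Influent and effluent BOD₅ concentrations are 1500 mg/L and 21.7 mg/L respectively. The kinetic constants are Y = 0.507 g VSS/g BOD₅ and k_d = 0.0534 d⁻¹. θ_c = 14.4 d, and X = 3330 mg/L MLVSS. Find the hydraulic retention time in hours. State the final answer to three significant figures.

τ ≈ 44.0 h

Rearranging the biomass balance for a CMAS with decay, V = Y·Q·ΔS·θ_c / [X·(1+k_d θ_c)] = 0.507 × 803 × (1500 − 21.7) × 14.4 / [3330 × (1 + 0.0534 × 14.4)] = 8.67×10^6 / 5891 = 1471 m³.
τ = V/Q = 1471/803 = 1.832 d, or 43.97 h.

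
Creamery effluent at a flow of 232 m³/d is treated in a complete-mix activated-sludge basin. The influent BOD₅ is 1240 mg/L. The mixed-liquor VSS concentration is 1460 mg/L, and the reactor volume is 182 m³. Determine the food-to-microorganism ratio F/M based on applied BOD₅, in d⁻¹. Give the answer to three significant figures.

F/M ≈ 1.08 d⁻¹

F/M = applied load / biomass = Q·S₀/(V·X) = 232 × 1240 / (182.0 × 1460) = 1.083 d⁻¹.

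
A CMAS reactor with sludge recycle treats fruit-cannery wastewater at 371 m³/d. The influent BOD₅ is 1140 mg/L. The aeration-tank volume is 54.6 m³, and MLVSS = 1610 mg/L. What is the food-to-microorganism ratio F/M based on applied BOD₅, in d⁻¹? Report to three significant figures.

F/M = applied load / biomass = Q·S₀/(V·X) = 371 × 1140 / (54.60 × 1610) = 4.811 d⁻¹.

F/M ≈ 4.81 d⁻¹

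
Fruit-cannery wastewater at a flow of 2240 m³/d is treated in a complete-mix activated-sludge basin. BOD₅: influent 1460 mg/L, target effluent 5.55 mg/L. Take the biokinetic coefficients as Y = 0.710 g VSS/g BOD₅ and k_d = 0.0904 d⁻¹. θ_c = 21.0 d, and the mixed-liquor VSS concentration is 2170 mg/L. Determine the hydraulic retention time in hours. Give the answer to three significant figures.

τ ≈ 82.8 h

From the SRT design equation V = Y Q (S₀−S) θ_c / [X (1 + k_d θ_c)] = 0.710 × 2240 × (1460 − 5.55) × 21.0 / [2170 × (1 + 0.0904 × 21.0)] = 4.86×10^7 / 6290 = 7723 m³.
Hydraulic retention time τ = V/Q = 7723 / 2240 = 3.448 d = 82.75 h.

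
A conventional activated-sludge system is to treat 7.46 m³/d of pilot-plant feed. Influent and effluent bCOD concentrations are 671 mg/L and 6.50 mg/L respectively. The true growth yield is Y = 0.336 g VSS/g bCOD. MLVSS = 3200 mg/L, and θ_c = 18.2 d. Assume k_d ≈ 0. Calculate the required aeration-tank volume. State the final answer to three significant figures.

V ≈ 9.47 m³

Biomass mass balance (decay neglected): V·X = Y·Q·(S₀ − S)·θ_c, so V = 0.336 × 7.46 × (671 − 6.50) × 18.2 / 3200 = 9.473 m³.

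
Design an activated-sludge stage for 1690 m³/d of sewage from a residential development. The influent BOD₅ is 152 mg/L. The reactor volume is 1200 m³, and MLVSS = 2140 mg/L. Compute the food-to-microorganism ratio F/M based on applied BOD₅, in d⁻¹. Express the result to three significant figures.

F/M = Q·S₀ / (V·X) = 1690 × 152 / (1200 × 2140) = 0.1000 g BOD₅·(g VSS·d)⁻¹.

F/M ≈ 0.100 d⁻¹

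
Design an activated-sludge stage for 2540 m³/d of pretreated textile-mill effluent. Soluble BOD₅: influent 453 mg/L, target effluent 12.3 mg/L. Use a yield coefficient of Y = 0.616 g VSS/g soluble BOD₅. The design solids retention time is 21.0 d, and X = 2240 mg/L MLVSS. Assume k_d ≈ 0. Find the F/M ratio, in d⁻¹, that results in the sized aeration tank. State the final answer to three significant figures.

F/M ≈ 0.0795 d⁻¹

Biomass mass balance (decay neglected): V·X = Y·Q·(S₀ − S)·θ_c, so V = 0.616 × 2540 × (453 − 12.3) × 21.0 / 2240 = 6464 m³.
Food-to-microorganism ratio F/M = Q S₀ / (V X) = 2540 × 453 / (6464 × 2240) = 0.07946 d⁻¹.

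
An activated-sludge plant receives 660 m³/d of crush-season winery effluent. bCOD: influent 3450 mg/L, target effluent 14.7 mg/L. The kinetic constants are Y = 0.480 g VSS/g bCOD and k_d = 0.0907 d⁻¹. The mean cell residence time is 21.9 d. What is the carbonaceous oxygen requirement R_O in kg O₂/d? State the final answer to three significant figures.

Correct the yield for decay: Y_obs = Y/(1 + k_d θ_c) = 0.480 / (1 + 0.0907 × 21.9) = 0.480 / 2.986 = 0.1607.
ΔS = 3450 − 14.7 = 3435 mg/L, so the substrate removal rate is 660 × 3435/1000 = 2267 kg bCOD/d.
Biomass synthesised: P_X = Y_obs × 2267 = 364.4 kg VSS/d.
R_O = Q·(S₀ − S) − 1.42·P_X = 2267 − 1.42 × 364.4 = 1750 kg O₂/d.

R_O ≈ 1750 kg O₂/d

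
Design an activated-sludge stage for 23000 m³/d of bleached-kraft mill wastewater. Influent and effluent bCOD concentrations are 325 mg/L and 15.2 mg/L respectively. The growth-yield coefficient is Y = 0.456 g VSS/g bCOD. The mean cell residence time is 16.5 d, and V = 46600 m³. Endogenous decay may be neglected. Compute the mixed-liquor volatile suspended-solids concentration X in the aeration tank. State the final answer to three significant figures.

X ≈ 1150 mg/L

From V·X = Y·Q·(S₀ − S)·θ_c (decay neglected): X = 0.456 × 23000 × (325 − 15.2) × 16.5 / 46600 = 1150 mg/L.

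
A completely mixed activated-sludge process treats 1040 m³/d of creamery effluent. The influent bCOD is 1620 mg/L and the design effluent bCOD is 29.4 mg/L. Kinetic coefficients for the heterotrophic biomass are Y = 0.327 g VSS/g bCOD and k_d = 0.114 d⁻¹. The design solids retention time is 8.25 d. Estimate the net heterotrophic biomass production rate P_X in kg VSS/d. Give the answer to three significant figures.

P_X ≈ 279 kg VSS/d

The observed yield is Y_obs = Y/(1 + k_d·θ_c) = 0.327 / (1 + 0.114 × 8.25) = 0.327 / 1.941 = 0.1685 g VSS per g bCOD removed.
ΔS = 1620 − 29.4 = 1591 mg/L, so the substrate removal rate is 1040 × 1591/1000 = 1654 kg bCOD/d.
So the net sludge growth is P_X = 0.1685 × 1654 = 278.8 kg VSS/d.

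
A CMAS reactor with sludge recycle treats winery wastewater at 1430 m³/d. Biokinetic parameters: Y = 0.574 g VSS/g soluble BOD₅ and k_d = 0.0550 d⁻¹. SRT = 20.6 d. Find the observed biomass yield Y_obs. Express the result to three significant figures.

Y_obs ≈ 0.269 g VSS/g soluble BOD₅

Observed yield with endogenous decay: Y_obs = Y / (1 + k_d·θ_c) = 0.574 / (1 + 0.0550 × 20.6) = 0.574 / 2.133 = 0.2691 g VSS/g soluble BOD₅.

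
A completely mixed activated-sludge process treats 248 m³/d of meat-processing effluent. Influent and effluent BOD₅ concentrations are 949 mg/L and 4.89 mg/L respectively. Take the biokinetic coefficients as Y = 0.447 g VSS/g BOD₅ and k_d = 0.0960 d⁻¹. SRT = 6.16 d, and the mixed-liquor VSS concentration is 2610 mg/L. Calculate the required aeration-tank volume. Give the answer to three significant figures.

V ≈ 155 m³

Steady-state biomass mass balance: V·X·(1 + k_d·θ_c) = Y·Q·(S₀ − S)·θ_c, so V = 0.447 × 248 × (949 − 4.89) × 6.16 / [2610 × (1 + 0.0960 × 6.16)] = 6.45×10^5 / 4153 = 155.2 m³.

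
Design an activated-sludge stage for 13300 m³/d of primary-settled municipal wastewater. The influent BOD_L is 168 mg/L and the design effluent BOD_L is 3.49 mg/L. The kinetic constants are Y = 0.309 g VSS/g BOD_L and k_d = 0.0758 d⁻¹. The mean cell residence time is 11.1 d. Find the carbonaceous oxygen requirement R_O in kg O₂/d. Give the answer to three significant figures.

R_O ≈ 1670 kg O₂/d

The observed yield is Y_obs = Y/(1 + k_d·θ_c) = 0.309 / (1 + 0.0758 × 11.1) = 0.309 / 1.841 = 0.1678 g VSS per g BOD_L removed.
Substrate removed = Q·(S₀ − S) = 13300 m³/d × (168 − 3.49) g/m³ = 2.19×10^6 g/d = 2188 kg/d.
Net sludge production P_X = 0.1678 × 2188 = 367.2 kg VSS/d.
R_O = Q·ΔS − 1.42 P_X = 2188 − 521.4 = 1667 kg O₂/d.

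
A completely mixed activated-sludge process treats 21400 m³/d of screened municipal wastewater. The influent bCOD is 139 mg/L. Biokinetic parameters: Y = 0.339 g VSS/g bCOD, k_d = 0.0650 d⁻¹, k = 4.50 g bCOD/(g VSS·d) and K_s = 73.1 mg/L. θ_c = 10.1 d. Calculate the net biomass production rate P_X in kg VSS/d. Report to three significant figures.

For a completely mixed reactor with recycle the Lawrence–McCarty relation gives S = K_s·(1 + k_d·θ_c) / [θ_c·(Y·k − k_d) − 1] = 73.1 × (1 + 0.0650 × 10.1) / [10.1 × (0.339 × 4.50 − 0.0650) − 1] = 121.1 / 13.75 = 8.806 mg/L.
Correct the yield for decay: Y_obs = Y/(1 + k_d θ_c) = 0.339 / (1 + 0.0650 × 10.1) = 0.339 / 1.656 = 0.2046.
Substrate removed = Q·(S₀ − S) = 21400 m³/d × (139 − 8.81) g/m³ = 2.79×10^6 g/d = 2786 kg/d.
Biomass produced: P_X = Y_obs·Q·ΔS = 0.2046 × 2786 ≈ 570.2 kg VSS/d.

P_X ≈ 570 kg VSS/d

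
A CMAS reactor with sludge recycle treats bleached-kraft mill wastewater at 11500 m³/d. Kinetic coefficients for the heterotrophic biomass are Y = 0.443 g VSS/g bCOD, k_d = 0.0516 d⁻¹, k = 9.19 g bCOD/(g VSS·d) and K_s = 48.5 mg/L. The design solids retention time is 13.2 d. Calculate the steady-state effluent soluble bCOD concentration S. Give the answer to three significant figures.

For a completely mixed reactor with recycle the Lawrence–McCarty relation gives S = K_s·(1 + k_d·θ_c) / [θ_c·(Y·k − k_d) − 1] = 48.5 × (1 + 0.0516 × 13.2) / [13.2 × (0.443 × 9.19 − 0.0516) − 1] = 81.53 / 52.06 = 1.566 mg/L.

S ≈ 1.57 mg/L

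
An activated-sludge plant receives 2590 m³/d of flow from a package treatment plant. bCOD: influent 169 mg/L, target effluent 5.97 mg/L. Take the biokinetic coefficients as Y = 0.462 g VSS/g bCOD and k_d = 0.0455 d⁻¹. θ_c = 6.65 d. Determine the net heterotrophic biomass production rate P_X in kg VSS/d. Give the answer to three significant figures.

Y_obs = Y / (1 + k_d θ_c) = 0.462 / (1 + 0.0455 × 6.65) = 0.462 / 1.303 = 0.3547.
ΔS = 169 − 5.97 = 163.0 mg/L, so the substrate removal rate is 2590 × 163.0/1000 = 422.2 kg bCOD/d.
Biomass produced: P_X = Y_obs·Q·ΔS = 0.3547 × 422.2 ≈ 149.8 kg VSS/d.

P_X ≈ 150 kg VSS/d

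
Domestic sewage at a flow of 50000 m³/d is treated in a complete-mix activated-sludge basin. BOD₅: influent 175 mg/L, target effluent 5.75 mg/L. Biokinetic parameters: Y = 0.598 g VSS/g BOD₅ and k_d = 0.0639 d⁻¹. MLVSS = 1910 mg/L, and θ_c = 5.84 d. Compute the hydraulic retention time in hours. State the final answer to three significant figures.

From the SRT design equation V = Y Q (S₀−S) θ_c / [X (1 + k_d θ_c)] = 0.598 × 50000 × (175 − 5.75) × 5.84 / [1910 × (1 + 0.0639 × 5.84)] = 2.96×10^7 / 2623 = 11268 m³.
HRT = V/Q = 11268 m³ / 50000 m³·d⁻¹ = 0.2254 d × 24 = 5.409 h.

τ ≈ 5.41 h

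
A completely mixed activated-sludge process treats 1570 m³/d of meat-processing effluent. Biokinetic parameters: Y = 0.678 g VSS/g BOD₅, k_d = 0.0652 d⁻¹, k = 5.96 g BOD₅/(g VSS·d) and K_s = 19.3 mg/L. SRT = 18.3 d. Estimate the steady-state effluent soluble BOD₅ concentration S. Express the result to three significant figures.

S ≈ 0.590 mg/L

For a completely mixed reactor with recycle the Lawrence–McCarty relation gives S = K_s·(1 + k_d·θ_c) / [θ_c·(Y·k − k_d) − 1] = 19.3 × (1 + 0.0652 × 18.3) / [18.3 × (0.678 × 5.96 − 0.0652) − 1] = 42.33 / 71.75 = 0.5899 mg/L.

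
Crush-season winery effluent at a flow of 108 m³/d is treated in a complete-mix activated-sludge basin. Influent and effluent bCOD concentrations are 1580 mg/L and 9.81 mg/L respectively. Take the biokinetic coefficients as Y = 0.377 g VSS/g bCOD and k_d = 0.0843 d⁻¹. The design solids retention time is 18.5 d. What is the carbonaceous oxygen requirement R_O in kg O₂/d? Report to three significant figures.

R_O ≈ 134 kg O₂/d

Observed yield with endogenous decay: Y_obs = Y / (1 + k_d·θ_c) = 0.377 / (1 + 0.0843 × 18.5) = 0.377 / 2.560 = 0.1473 g VSS/g bCOD.
Mass of bCOD removed per day: Q(S₀ − S) = 108 × 1570 g/m³ = 169.6 kg/d.
P_X = Y_obs·Q·(S₀ − S) = 0.1473 × 169.6 = 24.98 kg VSS/d.
R_O = Q·(S₀ − S) − 1.42·P_X = 169.6 − 1.42 × 24.98 = 134.1 kg O₂/d.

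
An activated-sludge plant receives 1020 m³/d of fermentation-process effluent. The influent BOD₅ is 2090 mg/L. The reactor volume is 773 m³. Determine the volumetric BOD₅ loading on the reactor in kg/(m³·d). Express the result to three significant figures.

L_v = Q S₀ / V = 1020 × 2090 × 10⁻³ / 773.0 = 2.758 kg/(m³·d).

L_v ≈ 2.76 kg BOD₅/(m³·d)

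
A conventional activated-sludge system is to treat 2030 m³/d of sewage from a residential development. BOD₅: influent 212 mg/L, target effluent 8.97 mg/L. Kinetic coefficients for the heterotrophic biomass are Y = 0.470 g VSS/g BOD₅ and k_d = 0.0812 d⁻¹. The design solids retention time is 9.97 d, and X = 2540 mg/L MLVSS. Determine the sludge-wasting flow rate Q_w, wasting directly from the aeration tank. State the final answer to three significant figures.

Q_w ≈ 42.1 m³/d

Rearranging the biomass balance for a CMAS with decay, V = Y·Q·ΔS·θ_c / [X·(1+k_d θ_c)] = 0.470 × 2030 × (212 − 8.97) × 9.97 / [2540 × (1 + 0.0812 × 9.97)] = 1.93×10^6 / 4596 = 420.2 m³.
Wasting from the aeration tank: Q_w = V / θ_c = 420.2 / 9.97 = 42.15 m³/d.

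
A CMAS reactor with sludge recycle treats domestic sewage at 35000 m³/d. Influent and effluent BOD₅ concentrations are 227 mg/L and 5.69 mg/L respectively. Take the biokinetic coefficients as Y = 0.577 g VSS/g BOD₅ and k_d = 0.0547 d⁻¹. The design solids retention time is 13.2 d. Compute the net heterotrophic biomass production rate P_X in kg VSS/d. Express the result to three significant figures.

P_X ≈ 2600 kg VSS/d

The observed yield is Y_obs = Y/(1 + k_d·θ_c) = 0.577 / (1 + 0.0547 × 13.2) = 0.577 / 1.722 = 0.3351 g VSS per g BOD₅ removed.
Mass of BOD₅ removed per day: Q(S₀ − S) = 35000 × 221.3 g/m³ = 7746 kg/d.
P_X = Y_obs · Q(S₀ − S) = 0.3351 × 7746 = 2595 kg VSS/d.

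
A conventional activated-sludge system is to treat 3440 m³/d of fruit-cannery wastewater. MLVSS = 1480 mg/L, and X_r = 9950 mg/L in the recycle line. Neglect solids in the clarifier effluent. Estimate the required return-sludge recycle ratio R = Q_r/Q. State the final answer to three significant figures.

Mass balance around the secondary clarifier (neglecting effluent solids): R = X / (X_r − X) = 1480 / (9950 − 1480) = 0.1747.

R ≈ 0.175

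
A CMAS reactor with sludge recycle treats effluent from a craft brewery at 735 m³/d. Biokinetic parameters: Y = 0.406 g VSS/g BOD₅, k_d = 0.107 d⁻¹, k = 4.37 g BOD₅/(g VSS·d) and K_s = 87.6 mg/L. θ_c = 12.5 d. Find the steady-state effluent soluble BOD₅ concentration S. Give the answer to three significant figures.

S ≈ 10.3 mg/L

From the Monod/SRT balance for a CMAS, S = K_s·(1+k_d θ_c)/[θ_c·(Y k − k_d) − 1] = 87.6 × (1 + 0.107 × 12.5) / [12.5 × (0.406 × 4.37 − 0.107) − 1] = 204.8 / 19.84 = 10.32 mg/L.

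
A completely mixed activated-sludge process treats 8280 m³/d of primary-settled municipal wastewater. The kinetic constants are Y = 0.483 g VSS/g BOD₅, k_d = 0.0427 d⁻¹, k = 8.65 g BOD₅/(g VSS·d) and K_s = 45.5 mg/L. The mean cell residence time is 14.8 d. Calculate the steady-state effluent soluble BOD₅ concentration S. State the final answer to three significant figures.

S ≈ 1.23 mg/L

Effluent substrate depends only on kinetics and SRT: S = K_s(1 + k_d θ_c) / [θ_c(Yk − k_d) − 1] = 45.5 × (1 + 0.0427 × 14.8) / [14.8 × (0.483 × 8.65 − 0.0427) − 1] = 74.25 / 60.20 = 1.233 mg/L.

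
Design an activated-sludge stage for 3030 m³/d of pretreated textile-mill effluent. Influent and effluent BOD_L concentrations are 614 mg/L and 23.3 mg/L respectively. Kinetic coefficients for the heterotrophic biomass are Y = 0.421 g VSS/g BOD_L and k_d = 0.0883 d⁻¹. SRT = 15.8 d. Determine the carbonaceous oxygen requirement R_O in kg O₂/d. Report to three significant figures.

Correct the yield for decay: Y_obs = Y/(1 + k_d θ_c) = 0.421 / (1 + 0.0883 × 15.8) = 0.421 / 2.395 = 0.1758.
Substrate removed = Q·(S₀ − S) = 3030 m³/d × (614 − 23.3) g/m³ = 1.79×10^6 g/d = 1790 kg/d.
Net sludge production P_X = 0.1758 × 1790 = 314.6 kg VSS/d.
Carbonaceous O₂ demand = substrate oxidised − cell-mass equivalent = 1790 − 1.42 × 314.6 = 1343 kg O₂/d.

R_O ≈ 1340 kg O₂/d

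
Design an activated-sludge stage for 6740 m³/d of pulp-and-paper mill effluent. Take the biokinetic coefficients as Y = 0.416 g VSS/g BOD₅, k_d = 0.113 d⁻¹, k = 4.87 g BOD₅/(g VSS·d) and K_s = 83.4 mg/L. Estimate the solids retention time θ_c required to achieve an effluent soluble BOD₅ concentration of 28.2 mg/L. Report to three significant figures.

Specific growth rate at S = 28.2 mg/L: μ = YkS/(K_s+S) = 0.416·4.87·28.2/(83.4+28.2) = 0.5119 d⁻¹.
θ_c = 1/(μ − k_d) = 1/(0.5119 − 0.113) = 1/0.3989 = 2.507 d.

θ_c ≈ 2.51 d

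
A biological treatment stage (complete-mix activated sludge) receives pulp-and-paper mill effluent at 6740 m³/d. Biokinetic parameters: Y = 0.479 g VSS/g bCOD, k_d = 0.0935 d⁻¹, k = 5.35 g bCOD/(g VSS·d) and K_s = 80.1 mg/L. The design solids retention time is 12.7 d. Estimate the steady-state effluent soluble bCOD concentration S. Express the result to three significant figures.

S ≈ 5.77 mg/L

For a completely mixed reactor with recycle the Lawrence–McCarty relation gives S = K_s·(1 + k_d·θ_c) / [θ_c·(Y·k − k_d) − 1] = 80.1 × (1 + 0.0935 × 12.7) / [12.7 × (0.479 × 5.35 − 0.0935) − 1] = 175.2 / 30.36 = 5.772 mg/L.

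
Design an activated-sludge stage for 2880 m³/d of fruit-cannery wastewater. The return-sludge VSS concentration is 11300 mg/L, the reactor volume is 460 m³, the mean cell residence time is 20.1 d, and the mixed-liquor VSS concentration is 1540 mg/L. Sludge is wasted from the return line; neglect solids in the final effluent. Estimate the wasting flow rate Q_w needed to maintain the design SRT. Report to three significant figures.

θ_c = V·X/(Q_w·X_r) when wasting from the recycle, so Q_w = V·X/(θ_c·X_r) = 460.0 × 1540 / (20.1 × 11300) = 3.119 m³/d.

Q_w ≈ 3.12 m³/d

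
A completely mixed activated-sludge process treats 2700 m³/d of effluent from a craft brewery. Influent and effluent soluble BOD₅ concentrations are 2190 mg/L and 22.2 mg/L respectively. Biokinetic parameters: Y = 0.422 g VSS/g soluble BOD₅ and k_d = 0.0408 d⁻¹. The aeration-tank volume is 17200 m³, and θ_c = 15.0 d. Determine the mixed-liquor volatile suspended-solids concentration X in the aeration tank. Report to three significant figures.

From V·X·(1 + k_d·θ_c) = Y·Q·(S₀ − S)·θ_c: X = 0.422 × 2700 × (2190 − 22.2) × 15.0 / [17200 × (1 + 0.0408 × 15.0)] = 1336 mg/L.

X ≈ 1340 mg/L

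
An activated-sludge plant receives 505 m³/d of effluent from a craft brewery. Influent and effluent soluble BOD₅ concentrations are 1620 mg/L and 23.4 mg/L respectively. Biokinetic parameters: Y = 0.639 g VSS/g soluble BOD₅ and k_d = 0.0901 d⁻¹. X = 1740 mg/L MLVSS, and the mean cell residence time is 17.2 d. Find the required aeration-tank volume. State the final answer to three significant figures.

V ≈ 2000 m³

From the SRT design equation V = Y Q (S₀−S) θ_c / [X (1 + k_d θ_c)] = 0.639 × 505 × (1620 − 23.4) × 17.2 / [1740 × (1 + 0.0901 × 17.2)] = 8.86×10^6 / 4437 = 1997 m³.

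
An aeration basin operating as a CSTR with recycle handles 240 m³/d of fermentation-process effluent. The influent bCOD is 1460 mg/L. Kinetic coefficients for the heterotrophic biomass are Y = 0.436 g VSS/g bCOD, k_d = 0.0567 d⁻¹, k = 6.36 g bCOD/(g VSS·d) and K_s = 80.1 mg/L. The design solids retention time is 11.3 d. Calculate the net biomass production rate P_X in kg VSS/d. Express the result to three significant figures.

P_X ≈ 92.8 kg VSS/d

From the Monod/SRT balance for a CMAS, S = K_s·(1+k_d θ_c)/[θ_c·(Y k − k_d) − 1] = 80.1 × (1 + 0.0567 × 11.3) / [11.3 × (0.436 × 6.36 − 0.0567) − 1] = 131.4 / 29.69 = 4.426 mg/L.
The observed yield is Y_obs = Y/(1 + k_d·θ_c) = 0.436 / (1 + 0.0567 × 11.3) = 0.436 / 1.641 = 0.2657 g VSS per g bCOD removed.
Substrate removed = Q·(S₀ − S) = 240 m³/d × (1460 − 4.43) g/m³ = 3.49×10^5 g/d = 349.3 kg/d.
P_X = Y_obs · Q(S₀ − S) = 0.2657 × 349.3 = 92.83 kg VSS/d.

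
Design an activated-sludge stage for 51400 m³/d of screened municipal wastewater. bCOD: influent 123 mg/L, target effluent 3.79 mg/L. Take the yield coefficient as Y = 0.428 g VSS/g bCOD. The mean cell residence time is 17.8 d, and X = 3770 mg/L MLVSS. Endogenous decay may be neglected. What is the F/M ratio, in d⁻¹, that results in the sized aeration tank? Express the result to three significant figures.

V·X = Y·Q·ΔS·θ_c gives V = 0.428 × 51400 × (123 − 3.79) × 17.8 / 3770 = 12382 m³.
F/M = applied load / biomass = Q·S₀/(V·X) = 51400 × 123 / (12382 × 3770) = 0.1354 d⁻¹.

F/M ≈ 0.135 d⁻¹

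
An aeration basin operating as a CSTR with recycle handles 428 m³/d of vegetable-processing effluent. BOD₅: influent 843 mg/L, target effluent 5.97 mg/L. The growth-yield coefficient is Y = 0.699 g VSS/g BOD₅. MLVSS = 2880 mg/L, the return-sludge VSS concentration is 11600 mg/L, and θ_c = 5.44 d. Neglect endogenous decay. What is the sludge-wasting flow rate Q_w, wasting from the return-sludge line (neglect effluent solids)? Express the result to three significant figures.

Q_w ≈ 21.6 m³/d

V·X = Y·Q·ΔS·θ_c gives V = 0.699 × 428 × (843 − 5.97) × 5.44 / 2880 = 473.0 m³.
Wasting from the return line (neglecting effluent solids): Q_w = V·X / (θ_c·X_r) = 473.0 × 2880 / (5.44 × 11600) = 21.59 m³/d.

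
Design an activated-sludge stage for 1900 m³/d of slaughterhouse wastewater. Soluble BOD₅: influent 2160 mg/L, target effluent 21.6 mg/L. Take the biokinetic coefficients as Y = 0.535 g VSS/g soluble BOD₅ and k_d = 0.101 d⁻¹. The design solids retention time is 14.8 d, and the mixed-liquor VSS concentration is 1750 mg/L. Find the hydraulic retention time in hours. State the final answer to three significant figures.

Rearranging the biomass balance for a CMAS with decay, V = Y·Q·ΔS·θ_c / [X·(1+k_d θ_c)] = 0.535 × 1900 × (2160 − 21.6) × 14.8 / [1750 × (1 + 0.101 × 14.8)] = 3.22×10^7 / 4366 = 7369 m³.
Hydraulic retention time τ = V/Q = 7369 / 1900 = 3.878 d = 93.08 h.

τ ≈ 93.1 h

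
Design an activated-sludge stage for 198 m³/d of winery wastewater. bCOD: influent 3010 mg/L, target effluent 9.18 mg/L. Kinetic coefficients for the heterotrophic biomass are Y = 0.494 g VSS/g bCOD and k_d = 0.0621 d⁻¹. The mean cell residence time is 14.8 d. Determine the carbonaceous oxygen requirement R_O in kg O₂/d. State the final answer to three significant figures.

R_O ≈ 377 kg O₂/d

Correct the yield for decay: Y_obs = Y/(1 + k_d θ_c) = 0.494 / (1 + 0.0621 × 14.8) = 0.494 / 1.919 = 0.2574.
Substrate removed = Q·(S₀ − S) = 198 m³/d × (3010 − 9.18) g/m³ = 5.94×10^5 g/d = 594.2 kg/d.
Net sludge production P_X = 0.2574 × 594.2 = 152.9 kg VSS/d.
Carbonaceous O₂ demand = substrate oxidised − cell-mass equivalent = 594.2 − 1.42 × 152.9 = 377.0 kg O₂/d.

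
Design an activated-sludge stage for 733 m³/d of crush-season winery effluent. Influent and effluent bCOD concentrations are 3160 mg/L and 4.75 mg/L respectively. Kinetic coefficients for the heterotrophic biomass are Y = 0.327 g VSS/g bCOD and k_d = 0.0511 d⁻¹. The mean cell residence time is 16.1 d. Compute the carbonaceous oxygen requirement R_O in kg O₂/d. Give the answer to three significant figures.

The observed yield is Y_obs = Y/(1 + k_d·θ_c) = 0.327 / (1 + 0.0511 × 16.1) = 0.327 / 1.823 = 0.1794 g VSS per g bCOD removed.
Q·(S₀ − S) = 733 × (3160 − 4.75) × 10⁻³ = 2313 kg/d removed.
Net sludge production P_X = 0.1794 × 2313 = 414.9 kg VSS/d.
R_O = Q·(S₀ − S) − 1.42·P_X = 2313 − 1.42 × 414.9 = 1724 kg O₂/d.

R_O ≈ 1720 kg O₂/d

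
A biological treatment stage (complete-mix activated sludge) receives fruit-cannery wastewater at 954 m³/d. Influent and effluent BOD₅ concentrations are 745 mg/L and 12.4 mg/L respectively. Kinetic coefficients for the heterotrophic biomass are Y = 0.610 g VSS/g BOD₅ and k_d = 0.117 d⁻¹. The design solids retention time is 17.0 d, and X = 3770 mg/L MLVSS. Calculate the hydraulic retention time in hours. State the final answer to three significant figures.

τ ≈ 16.2 h

From the SRT design equation V = Y Q (S₀−S) θ_c / [X (1 + k_d θ_c)] = 0.610 × 954 × (745 − 12.4) × 17.0 / [3770 × (1 + 0.117 × 17.0)] = 7.25×10^6 / 11269 = 643.2 m³.
HRT = V/Q = 643.2 m³ / 954 m³·d⁻¹ = 0.6742 d × 24 = 16.18 h.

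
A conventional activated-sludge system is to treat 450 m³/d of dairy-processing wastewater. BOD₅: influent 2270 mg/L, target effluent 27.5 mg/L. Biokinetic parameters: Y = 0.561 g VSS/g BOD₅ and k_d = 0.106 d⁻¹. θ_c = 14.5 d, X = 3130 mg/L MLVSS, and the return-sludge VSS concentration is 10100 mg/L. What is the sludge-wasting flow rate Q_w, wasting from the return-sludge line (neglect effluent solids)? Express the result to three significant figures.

Q_w ≈ 22.1 m³/d

Rearranging the biomass balance for a CMAS with decay, V = Y·Q·ΔS·θ_c / [X·(1+k_d θ_c)] = 0.561 × 450 × (2270 − 27.5) × 14.5 / [3130 × (1 + 0.106 × 14.5)] = 8.21×10^6 / 7941 = 1034 m³.
θ_c = V·X/(Q_w·X_r) when wasting from the recycle, so Q_w = V·X/(θ_c·X_r) = 1034 × 3130 / (14.5 × 10100) = 22.09 m³/d.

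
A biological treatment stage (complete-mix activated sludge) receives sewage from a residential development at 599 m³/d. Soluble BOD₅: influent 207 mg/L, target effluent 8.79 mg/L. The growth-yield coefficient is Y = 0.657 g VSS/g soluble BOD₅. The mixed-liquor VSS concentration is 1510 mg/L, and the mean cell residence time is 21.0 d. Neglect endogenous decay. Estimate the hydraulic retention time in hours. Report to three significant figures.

With k_d = 0 the design equation reduces to V = Y Q (S₀−S) θ_c / X = 0.657 × 599 × (207 − 8.79) × 21.0 / 1510 = 1085 m³.
Hydraulic retention time τ = V/Q = 1085 / 599 = 1.811 d = 43.47 h.

τ ≈ 43.5 h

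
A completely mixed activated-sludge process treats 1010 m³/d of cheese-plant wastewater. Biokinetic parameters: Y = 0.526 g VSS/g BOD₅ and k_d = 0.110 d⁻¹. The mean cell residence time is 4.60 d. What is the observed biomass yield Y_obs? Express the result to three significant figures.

Y_obs ≈ 0.349 g VSS/g BOD₅

Y_obs = Y / (1 + k_d θ_c) = 0.526 / (1 + 0.110 × 4.60) = 0.526 / 1.506 = 0.3493.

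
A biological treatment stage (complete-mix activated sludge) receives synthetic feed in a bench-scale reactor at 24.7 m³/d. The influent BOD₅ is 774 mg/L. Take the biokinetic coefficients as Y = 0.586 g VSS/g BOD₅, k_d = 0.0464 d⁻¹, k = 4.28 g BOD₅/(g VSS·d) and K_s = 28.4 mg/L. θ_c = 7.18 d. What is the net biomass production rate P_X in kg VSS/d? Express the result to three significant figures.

From the Monod/SRT balance for a CMAS, S = K_s·(1+k_d θ_c)/[θ_c·(Y k − k_d) − 1] = 28.4 × (1 + 0.0464 × 7.18) / [7.18 × (0.586 × 4.28 − 0.0464) − 1] = 37.86 / 16.67 = 2.271 mg/L.
Observed yield with endogenous decay: Y_obs = Y / (1 + k_d·θ_c) = 0.586 / (1 + 0.0464 × 7.18) = 0.586 / 1.333 = 0.4396 g VSS/g BOD₅.
Substrate removed = Q·(S₀ − S) = 24.7 m³/d × (774 − 2.27) g/m³ = 1.91×10^4 g/d = 19.06 kg/d.
P_X = Y_obs · Q(S₀ − S) = 0.4396 × 19.06 = 8.379 kg VSS/d.

P_X ≈ 8.38 kg VSS/d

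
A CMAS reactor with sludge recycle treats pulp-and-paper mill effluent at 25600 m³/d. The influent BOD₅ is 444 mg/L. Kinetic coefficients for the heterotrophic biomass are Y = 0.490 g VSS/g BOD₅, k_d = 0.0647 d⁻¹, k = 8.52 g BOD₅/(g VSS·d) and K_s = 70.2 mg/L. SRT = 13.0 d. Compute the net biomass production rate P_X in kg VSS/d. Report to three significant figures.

P_X ≈ 3010 kg VSS/d

For a completely mixed reactor with recycle the Lawrence–McCarty relation gives S = K_s·(1 + k_d·θ_c) / [θ_c·(Y·k − k_d) − 1] = 70.2 × (1 + 0.0647 × 13.0) / [13.0 × (0.490 × 8.52 − 0.0647) − 1] = 129.2 / 52.43 = 2.465 mg/L.
Observed yield with endogenous decay: Y_obs = Y / (1 + k_d·θ_c) = 0.490 / (1 + 0.0647 × 13.0) = 0.490 / 1.841 = 0.2661 g VSS/g BOD₅.
Q·(S₀ − S) = 25600 × (444 − 2.47) × 10⁻³ = 11303 kg/d removed.
Net biomass production P_X = Y_obs × Q·(S₀ − S) = 0.2661 × 11303 = 3008 kg VSS/d.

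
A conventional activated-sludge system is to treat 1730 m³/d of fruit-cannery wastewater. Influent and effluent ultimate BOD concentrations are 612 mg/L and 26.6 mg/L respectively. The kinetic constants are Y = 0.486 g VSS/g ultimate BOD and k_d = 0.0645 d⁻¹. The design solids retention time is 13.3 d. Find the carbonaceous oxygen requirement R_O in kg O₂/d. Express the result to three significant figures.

R_O ≈ 637 kg O₂/d

Y_obs = Y / (1 + k_d θ_c) = 0.486 / (1 + 0.0645 × 13.3) = 0.486 / 1.858 = 0.2616.
Mass of ultimate BOD removed per day: Q(S₀ − S) = 1730 × 585.4 g/m³ = 1013 kg/d.
Net sludge production P_X = 0.2616 × 1013 = 264.9 kg VSS/d.
R_O = Q·ΔS − 1.42 P_X = 1013 − 376.2 = 636.5 kg O₂/d.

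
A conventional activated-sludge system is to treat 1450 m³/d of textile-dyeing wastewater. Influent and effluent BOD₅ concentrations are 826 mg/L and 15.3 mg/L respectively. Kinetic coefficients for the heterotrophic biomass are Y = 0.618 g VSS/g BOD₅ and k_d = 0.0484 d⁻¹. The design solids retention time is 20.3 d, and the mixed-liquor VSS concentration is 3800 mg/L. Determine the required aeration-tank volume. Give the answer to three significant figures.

Steady-state biomass mass balance: V·X·(1 + k_d·θ_c) = Y·Q·(S₀ − S)·θ_c, so V = 0.618 × 1450 × (826 − 15.3) × 20.3 / [3800 × (1 + 0.0484 × 20.3)] = 1.47×10^7 / 7534 = 1958 m³.

V ≈ 1960 m³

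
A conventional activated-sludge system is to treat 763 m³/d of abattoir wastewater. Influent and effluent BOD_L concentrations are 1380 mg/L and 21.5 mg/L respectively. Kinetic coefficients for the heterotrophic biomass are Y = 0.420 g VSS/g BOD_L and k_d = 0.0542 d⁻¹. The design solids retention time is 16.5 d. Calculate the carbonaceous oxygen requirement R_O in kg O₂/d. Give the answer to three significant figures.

Y_obs = Y / (1 + k_d θ_c) = 0.420 / (1 + 0.0542 × 16.5) = 0.420 / 1.894 = 0.2217.
Q·(S₀ − S) = 763 × (1380 − 21.5) × 10⁻³ = 1037 kg/d removed.
Net sludge production P_X = 0.2217 × 1037 = 229.8 kg VSS/d.
R_O = Q·ΔS − 1.42 P_X = 1037 − 326.3 = 710.2 kg O₂/d.

R_O ≈ 710 kg O₂/d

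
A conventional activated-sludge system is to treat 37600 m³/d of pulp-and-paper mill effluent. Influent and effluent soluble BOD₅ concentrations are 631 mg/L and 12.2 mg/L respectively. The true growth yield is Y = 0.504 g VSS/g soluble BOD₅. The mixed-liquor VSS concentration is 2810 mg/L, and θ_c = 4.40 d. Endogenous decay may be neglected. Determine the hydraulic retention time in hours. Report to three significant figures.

τ ≈ 11.7 h

V·X = Y·Q·ΔS·θ_c gives V = 0.504 × 37600 × (631 − 12.2) × 4.40 / 2810 = 18362 m³.
τ = V/Q = 18362/37600 = 0.4883 d, or 11.72 h.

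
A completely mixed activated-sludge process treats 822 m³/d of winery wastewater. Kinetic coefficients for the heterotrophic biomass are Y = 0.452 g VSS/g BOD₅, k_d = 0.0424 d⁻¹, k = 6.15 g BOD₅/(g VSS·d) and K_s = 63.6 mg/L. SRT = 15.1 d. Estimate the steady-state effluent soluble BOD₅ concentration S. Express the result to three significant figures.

From the Monod/SRT balance for a CMAS, S = K_s·(1+k_d θ_c)/[θ_c·(Y k − k_d) − 1] = 63.6 × (1 + 0.0424 × 15.1) / [15.1 × (0.452 × 6.15 − 0.0424) − 1] = 104.3 / 40.33 = 2.586 mg/L.

S ≈ 2.59 mg/L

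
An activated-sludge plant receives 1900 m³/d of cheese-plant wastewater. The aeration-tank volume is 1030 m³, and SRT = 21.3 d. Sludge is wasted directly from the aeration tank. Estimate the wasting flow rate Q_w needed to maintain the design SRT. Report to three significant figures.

For wasting at MLVSS concentration, Q_w = V/θ_c = 1030/21.3 = 48.36 m³/d.

Q_w ≈ 48.4 m³/d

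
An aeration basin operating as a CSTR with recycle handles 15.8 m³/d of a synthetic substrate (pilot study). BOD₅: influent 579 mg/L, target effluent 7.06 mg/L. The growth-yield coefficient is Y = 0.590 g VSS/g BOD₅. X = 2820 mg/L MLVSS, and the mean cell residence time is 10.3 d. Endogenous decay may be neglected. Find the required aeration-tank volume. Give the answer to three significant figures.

Biomass mass balance (decay neglected): V·X = Y·Q·(S₀ − S)·θ_c, so V = 0.590 × 15.8 × (579 − 7.06) × 10.3 / 2820 = 19.47 m³.

V ≈ 19.5 m³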